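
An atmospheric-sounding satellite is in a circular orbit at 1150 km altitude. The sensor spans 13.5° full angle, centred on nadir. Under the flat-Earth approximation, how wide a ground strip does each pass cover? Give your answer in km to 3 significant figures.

272 km

Half-angle = 13.5°/2 = 6.75°.
Swath width ≈ 2h·tan(θ/2) = 2 × 1150 × tan(6.75°) = 272.2 km.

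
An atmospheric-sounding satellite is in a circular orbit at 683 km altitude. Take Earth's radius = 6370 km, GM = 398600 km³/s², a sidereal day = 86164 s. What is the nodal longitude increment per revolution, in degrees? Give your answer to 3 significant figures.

Semi-major axis a = 6370 + 683 = 7053 km. Period T = 2π√(a³/μ) = 2π√(7053³/398600) = 5894.8 s = 98.25 min.
During one orbit Earth rotates (5894.8 / 86164) × 360° = 24.63°.

24.6°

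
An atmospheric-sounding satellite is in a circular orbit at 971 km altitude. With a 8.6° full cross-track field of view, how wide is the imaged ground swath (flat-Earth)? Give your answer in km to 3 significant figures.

Half-angle = 8.6°/2 = 4.3°.
Swath width ≈ 2h·tan(θ/2) = 2 × 971 × tan(4.3°) = 146.0 km.

146 km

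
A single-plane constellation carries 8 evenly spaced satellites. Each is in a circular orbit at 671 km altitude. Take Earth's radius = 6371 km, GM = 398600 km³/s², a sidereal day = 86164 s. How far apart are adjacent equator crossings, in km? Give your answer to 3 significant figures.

342 km

Semi-major axis a = 6371 + 671 = 7042 km. Period T = 2π√(a³/μ) = 2π√(7042³/398600) = 5881.1 s = 98.02 min.
Single-satellite node shift = (5881.1/86164) × 360° = 24.57°.
With 8 satellites evenly phased, successive equator crossings are 24.57/8 = 3.071° apart.
That is 3.071 × 111.2 = 342 km at the equator.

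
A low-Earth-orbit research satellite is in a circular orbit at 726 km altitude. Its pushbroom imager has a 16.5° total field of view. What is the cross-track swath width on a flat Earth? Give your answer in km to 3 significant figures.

211 km

Half-angle = 16.5°/2 = 8.25°.
Swath width ≈ 2h·tan(θ/2) = 2 × 726 × tan(8.25°) = 210.5 km.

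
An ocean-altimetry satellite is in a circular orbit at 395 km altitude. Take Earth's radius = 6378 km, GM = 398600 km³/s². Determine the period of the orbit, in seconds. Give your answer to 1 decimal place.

5547.3 seconds

Semi-major axis a = 6378 + 395 = 6773 km. Period T = 2π√(a³/μ) = 2π√(6773³/398600) = 5547.3 s = 92.46 min.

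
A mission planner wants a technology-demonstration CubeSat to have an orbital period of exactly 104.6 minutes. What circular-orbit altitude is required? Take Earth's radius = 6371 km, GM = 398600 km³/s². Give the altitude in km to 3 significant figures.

T = 104.6 min = 6276.0 s.
From T = 2π√(a³/μ): a = (μ T²/4π²)^(1/3) = (398600 × 6276.0² / 4π²)^(1/3) = 7354 km.
Altitude h = a − R = 7354 − 6371 = 983 km.

983 km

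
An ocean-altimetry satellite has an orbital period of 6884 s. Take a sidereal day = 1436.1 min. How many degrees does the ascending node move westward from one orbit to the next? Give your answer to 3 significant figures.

28.8°

During one orbit Earth rotates (6884.0 / 86166) × 360° = 28.76°.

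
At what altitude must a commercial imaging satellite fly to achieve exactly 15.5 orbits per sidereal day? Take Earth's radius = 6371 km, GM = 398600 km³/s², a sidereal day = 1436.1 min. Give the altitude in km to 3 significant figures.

412 km

Required period T = 86166 / 15.5 = 5559.1 s.
From T = 2π√(a³/μ): a = (μ T²/4π²)^(1/3) = (398600 × 5559.1² / 4π²)^(1/3) = 6783 km.
Altitude h = a − R = 6783 − 6371 = 412 km.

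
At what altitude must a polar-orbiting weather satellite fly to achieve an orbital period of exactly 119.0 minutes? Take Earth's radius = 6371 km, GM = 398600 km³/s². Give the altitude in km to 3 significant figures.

T = 119.0 min = 7140.0 s.
From T = 2π√(a³/μ): a = (μ T²/4π²)^(1/3) = (398600 × 7140.0² / 4π²)^(1/3) = 8014 km.
Altitude h = a − R = 8014 − 6371 = 1643 km.

1640 km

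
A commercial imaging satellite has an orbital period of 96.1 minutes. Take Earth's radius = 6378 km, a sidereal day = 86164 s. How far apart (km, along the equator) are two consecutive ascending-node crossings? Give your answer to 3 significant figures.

2680 km

T = 96.1 min = 5766.0 s.
During one orbit Earth rotates (5766.0 / 86164) × 360° = 24.09°.
At the equator that is 24.09° × (2π·6378/360) km/° = 24.09 × 111.3 = 2682 km.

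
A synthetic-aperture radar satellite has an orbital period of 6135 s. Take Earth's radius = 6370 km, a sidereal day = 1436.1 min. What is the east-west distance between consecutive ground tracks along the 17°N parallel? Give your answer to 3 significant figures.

2730 km

Node shift per orbit = (6135.0/86166) × 360° = 25.63°.
Equatorial spacing = 25.63 × 111.2 km/° = 2850 km.
At 17° latitude, spacing = 2850 × cos(17°) = 2725 km.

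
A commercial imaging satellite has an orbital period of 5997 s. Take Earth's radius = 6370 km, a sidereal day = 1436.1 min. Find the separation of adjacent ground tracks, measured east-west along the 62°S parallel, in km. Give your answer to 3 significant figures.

Node shift per orbit = (5997.0/86166) × 360° = 25.06°.
Equatorial spacing = 25.06 × 111.2 km/° = 2786 km.
At 62° latitude, spacing = 2786 × cos(62°) = 1308 km.

1310 km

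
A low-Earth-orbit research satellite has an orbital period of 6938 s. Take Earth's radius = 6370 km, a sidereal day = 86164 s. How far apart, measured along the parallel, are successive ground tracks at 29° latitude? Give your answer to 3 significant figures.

2820 km

Node shift per orbit = (6938.0/86164) × 360° = 28.99°.
Equatorial spacing = 28.99 × 111.2 km/° = 3223 km.
At 29° latitude, spacing = 3223 × cos(29°) = 2819 km.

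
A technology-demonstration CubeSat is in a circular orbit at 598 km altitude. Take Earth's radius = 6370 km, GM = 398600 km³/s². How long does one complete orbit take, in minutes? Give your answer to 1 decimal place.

Semi-major axis a = 6370 + 598 = 6968 km. Period T = 2π√(a³/μ) = 2π√(6968³/398600) = 5788.6 s = 96.48 min.

96.5 min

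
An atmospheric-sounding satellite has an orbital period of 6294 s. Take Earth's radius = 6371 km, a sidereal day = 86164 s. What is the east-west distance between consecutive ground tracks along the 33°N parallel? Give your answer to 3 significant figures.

2450 km

Node shift per orbit = (6294.0/86164) × 360° = 26.30°.
Equatorial spacing = 26.30 × 111.2 km/° = 2924 km.
At 33° latitude, spacing = 2924 × cos(33°) = 2452 km.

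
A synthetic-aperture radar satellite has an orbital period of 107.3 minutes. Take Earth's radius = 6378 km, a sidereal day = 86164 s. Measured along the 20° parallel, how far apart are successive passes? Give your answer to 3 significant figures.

T = 107.3 min = 6438.0 s.
Node shift per orbit = (6438.0/86164) × 360° = 26.90°.
Equatorial spacing = 26.90 × 111.3 km/° = 2994 km.
At 20° latitude, spacing = 2994 × cos(20°) = 2814 km.

2810 km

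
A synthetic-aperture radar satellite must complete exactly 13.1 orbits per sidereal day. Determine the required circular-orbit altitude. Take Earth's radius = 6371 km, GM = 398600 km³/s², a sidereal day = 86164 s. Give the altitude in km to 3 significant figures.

1220 km

Required period T = 86164 / 13.1 = 6577.4 s.
From T = 2π√(a³/μ): a = (μ T²/4π²)^(1/3) = (398600 × 6577.4² / 4π²)^(1/3) = 7587 km.
Altitude h = a − R = 7587 − 6371 = 1216 km.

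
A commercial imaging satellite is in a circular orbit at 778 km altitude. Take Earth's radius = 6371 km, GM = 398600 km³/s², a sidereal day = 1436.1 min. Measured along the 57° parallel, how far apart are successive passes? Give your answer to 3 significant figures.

1520 km

Semi-major axis a = 6371 + 778 = 7149 km. Period T = 2π√(a³/μ) = 2π√(7149³/398600) = 6015.6 s = 100.26 min.
Node shift per orbit = (6015.6/86166) × 360° = 25.13°.
Equatorial spacing = 25.13 × 111.2 km/° = 2795 km.
At 57° latitude, spacing = 2795 × cos(57°) = 1522 km.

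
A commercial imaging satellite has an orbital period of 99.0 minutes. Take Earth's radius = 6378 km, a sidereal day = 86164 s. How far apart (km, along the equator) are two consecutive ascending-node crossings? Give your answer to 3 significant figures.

2760 km

T = 99.0 min = 5940.0 s.
During one orbit Earth rotates (5940.0 / 86164) × 360° = 24.82°.
At the equator that is 24.82° × (2π·6378/360) km/° = 24.82 × 111.3 = 2763 km.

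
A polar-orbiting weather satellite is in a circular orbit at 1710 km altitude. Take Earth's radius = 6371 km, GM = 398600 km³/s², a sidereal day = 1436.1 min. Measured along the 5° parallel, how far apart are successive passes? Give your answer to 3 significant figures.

Semi-major axis a = 6371 + 1710 = 8081 km. Period T = 2π√(a³/μ) = 2π√(8081³/398600) = 7229.5 s = 120.49 min.
Node shift per orbit = (7229.5/86166) × 360° = 30.20°.
Equatorial spacing = 30.20 × 111.2 km/° = 3359 km.
At 5° latitude, spacing = 3359 × cos(5°) = 3346 km.

3350 km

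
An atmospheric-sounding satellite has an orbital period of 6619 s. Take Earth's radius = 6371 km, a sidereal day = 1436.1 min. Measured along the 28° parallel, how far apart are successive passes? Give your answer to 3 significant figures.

2720 km

Node shift per orbit = (6619.0/86166) × 360° = 27.65°.
Equatorial spacing = 27.65 × 111.2 km/° = 3075 km.
At 28° latitude, spacing = 3075 × cos(28°) = 2715 km.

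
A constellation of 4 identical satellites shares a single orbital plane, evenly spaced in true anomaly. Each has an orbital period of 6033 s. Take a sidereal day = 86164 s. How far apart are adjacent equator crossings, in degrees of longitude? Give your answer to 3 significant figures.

6.30°

Single-satellite node shift = (6033.0/86164) × 360° = 25.21°.
With 4 satellites evenly phased, successive equator crossings are 25.21/4 = 6.302° apart.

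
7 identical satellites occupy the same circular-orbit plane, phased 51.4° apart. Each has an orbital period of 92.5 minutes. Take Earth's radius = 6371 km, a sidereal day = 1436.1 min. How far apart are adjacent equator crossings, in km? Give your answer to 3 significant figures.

T = 92.5 min = 5550.0 s.
Single-satellite node shift = (5550.0/86166) × 360° = 23.19°.
With 7 satellites evenly phased, successive equator crossings are 23.19/7 = 3.313° apart.
That is 3.313 × 111.2 = 368 km at the equator.

368 km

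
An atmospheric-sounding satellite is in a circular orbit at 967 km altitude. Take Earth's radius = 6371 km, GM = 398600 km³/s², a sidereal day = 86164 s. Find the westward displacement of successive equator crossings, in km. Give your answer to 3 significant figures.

Semi-major axis a = 6371 + 967 = 7338 km. Period T = 2π√(a³/μ) = 2π√(7338³/398600) = 6255.7 s = 104.26 min.
During one orbit Earth rotates (6255.7 / 86164) × 360° = 26.14°.
At the equator that is 26.14° × (2π·6371/360) km/° = 26.14 × 111.2 = 2906 km.

2910 km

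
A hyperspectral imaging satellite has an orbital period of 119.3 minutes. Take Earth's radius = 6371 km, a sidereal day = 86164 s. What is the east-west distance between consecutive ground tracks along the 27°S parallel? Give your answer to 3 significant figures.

T = 119.3 min = 7158.0 s.
Node shift per orbit = (7158.0/86164) × 360° = 29.91°.
Equatorial spacing = 29.91 × 111.2 km/° = 3325 km.
At 27° latitude, spacing = 3325 × cos(27°) = 2963 km.

2960 km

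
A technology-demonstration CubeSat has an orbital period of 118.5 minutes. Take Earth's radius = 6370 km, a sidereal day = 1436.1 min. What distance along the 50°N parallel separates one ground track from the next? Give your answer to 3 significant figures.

T = 118.5 min = 7110.0 s.
Node shift per orbit = (7110.0/86166) × 360° = 29.71°.
Equatorial spacing = 29.71 × 111.2 km/° = 3303 km.
At 50° latitude, spacing = 3303 × cos(50°) = 2123 km.

2120 km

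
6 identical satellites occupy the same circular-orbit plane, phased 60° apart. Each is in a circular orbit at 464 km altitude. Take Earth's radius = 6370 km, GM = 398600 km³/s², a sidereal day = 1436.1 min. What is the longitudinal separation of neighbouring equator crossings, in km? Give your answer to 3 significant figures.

Semi-major axis a = 6370 + 464 = 6834 km. Period T = 2π√(a³/μ) = 2π√(6834³/398600) = 5622.4 s = 93.71 min.
Single-satellite node shift = (5622.4/86166) × 360° = 23.49°.
With 6 satellites evenly phased, successive equator crossings are 23.49/6 = 3.915° apart.
That is 3.915 × 111.2 = 435 km at the equator.

435 km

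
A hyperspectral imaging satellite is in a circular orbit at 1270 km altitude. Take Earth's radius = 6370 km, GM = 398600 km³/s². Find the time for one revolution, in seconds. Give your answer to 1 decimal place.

6645.9 seconds

Semi-major axis a = 6370 + 1270 = 7640 km. Period T = 2π√(a³/μ) = 2π√(7640³/398600) = 6645.9 s = 110.76 min.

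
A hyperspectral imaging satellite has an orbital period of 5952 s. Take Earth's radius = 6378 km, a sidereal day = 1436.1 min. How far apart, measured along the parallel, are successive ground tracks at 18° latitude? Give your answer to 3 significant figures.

2630 km

Node shift per orbit = (5952.0/86166) × 360° = 24.87°.
Equatorial spacing = 24.87 × 111.3 km/° = 2768 km.
At 18° latitude, spacing = 2768 × cos(18°) = 2633 km.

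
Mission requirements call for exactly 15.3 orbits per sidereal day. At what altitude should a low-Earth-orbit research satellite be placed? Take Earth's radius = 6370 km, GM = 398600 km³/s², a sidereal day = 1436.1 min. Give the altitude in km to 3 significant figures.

Required period T = 86166 / 15.3 = 5631.8 s.
From T = 2π√(a³/μ): a = (μ T²/4π²)^(1/3) = (398600 × 5631.8² / 4π²)^(1/3) = 6842 km.
Altitude h = a − R = 6842 − 6370 = 472 km.

472 km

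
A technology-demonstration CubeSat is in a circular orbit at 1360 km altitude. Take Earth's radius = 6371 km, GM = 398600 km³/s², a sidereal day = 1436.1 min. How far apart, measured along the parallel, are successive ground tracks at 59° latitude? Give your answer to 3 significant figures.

Semi-major axis a = 6371 + 1360 = 7731 km. Period T = 2π√(a³/μ) = 2π√(7731³/398600) = 6765.0 s = 112.75 min.
Node shift per orbit = (6765.0/86166) × 360° = 28.26°.
Equatorial spacing = 28.26 × 111.2 km/° = 3143 km.
At 59° latitude, spacing = 3143 × cos(59°) = 1619 km.

1620 km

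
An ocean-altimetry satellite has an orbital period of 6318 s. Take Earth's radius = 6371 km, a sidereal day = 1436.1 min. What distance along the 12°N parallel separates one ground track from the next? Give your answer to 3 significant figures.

2870 km

Node shift per orbit = (6318.0/86166) × 360° = 26.40°.
Equatorial spacing = 26.40 × 111.2 km/° = 2935 km.
At 12° latitude, spacing = 2935 × cos(12°) = 2871 km.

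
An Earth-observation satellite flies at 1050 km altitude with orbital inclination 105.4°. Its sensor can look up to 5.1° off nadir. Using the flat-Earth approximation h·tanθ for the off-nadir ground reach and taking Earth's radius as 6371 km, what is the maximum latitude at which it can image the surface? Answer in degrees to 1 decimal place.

75.4°

Retrograde orbit: the ground track reaches ±(180° − i) = ±(180 − 105.4) = ±74.6°.
Sensor half-swath on the ground ≈ 1050·tan(5.1°) = 94 km = 0.84° of latitude.
Maximum observable latitude ≈ 74.6 + 0.84 = 75.4°.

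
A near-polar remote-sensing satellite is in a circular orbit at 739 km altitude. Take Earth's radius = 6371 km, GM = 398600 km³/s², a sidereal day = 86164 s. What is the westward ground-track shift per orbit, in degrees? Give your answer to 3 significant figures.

24.9°

Semi-major axis a = 6371 + 739 = 7110 km. Period T = 2π√(a³/μ) = 2π√(7110³/398600) = 5966.4 s = 99.44 min.
During one orbit Earth rotates (5966.4 / 86164) × 360° = 24.93°.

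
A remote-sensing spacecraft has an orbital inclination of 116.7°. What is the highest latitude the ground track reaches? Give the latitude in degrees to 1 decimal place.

Retrograde orbit: the ground track reaches ±(180° − i) = ±(180 − 116.7) = ±63.3°.

63.3°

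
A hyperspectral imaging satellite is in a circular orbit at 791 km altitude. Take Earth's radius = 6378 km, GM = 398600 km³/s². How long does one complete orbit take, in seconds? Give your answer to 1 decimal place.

6040.9 seconds

Semi-major axis a = 6378 + 791 = 7169 km. Period T = 2π√(a³/μ) = 2π√(7169³/398600) = 6040.9 s = 100.68 min.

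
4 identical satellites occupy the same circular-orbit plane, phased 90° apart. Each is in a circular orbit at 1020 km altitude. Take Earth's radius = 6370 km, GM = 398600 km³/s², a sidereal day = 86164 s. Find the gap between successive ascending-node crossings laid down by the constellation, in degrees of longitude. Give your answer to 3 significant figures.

6.60°

Semi-major axis a = 6370 + 1020 = 7390 km. Period T = 2π√(a³/μ) = 2π√(7390³/398600) = 6322.3 s = 105.37 min.
Single-satellite node shift = (6322.3/86164) × 360° = 26.42°.
With 4 satellites evenly phased, successive equator crossings are 26.42/4 = 6.604° apart.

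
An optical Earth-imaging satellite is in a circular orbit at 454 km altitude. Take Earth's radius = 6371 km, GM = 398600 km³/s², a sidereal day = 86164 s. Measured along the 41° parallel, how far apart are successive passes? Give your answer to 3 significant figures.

Semi-major axis a = 6371 + 454 = 6825 km. Period T = 2π√(a³/μ) = 2π√(6825³/398600) = 5611.3 s = 93.52 min.
Node shift per orbit = (5611.3/86164) × 360° = 23.44°.
Equatorial spacing = 23.44 × 111.2 km/° = 2607 km.
At 41° latitude, spacing = 2607 × cos(41°) = 1967 km.

1970 km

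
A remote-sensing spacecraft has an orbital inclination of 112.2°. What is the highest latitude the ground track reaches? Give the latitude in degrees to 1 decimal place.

67.8°

Retrograde orbit: the ground track reaches ±(180° − i) = ±(180 − 112.2) = ±67.8°.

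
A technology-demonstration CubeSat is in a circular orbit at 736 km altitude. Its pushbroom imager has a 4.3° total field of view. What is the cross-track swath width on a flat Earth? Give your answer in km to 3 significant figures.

55.3 km

Half-angle = 4.3°/2 = 2.15°.
Swath width ≈ 2h·tan(θ/2) = 2 × 736 × tan(2.15°) = 55.3 km.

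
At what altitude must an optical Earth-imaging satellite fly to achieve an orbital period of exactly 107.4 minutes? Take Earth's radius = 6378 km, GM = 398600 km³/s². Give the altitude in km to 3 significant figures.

T = 107.4 min = 6444.0 s.
From T = 2π√(a³/μ): a = (μ T²/4π²)^(1/3) = (398600 × 6444.0² / 4π²)^(1/3) = 7485 km.
Altitude h = a − R = 7485 − 6378 = 1107 km.

1110 km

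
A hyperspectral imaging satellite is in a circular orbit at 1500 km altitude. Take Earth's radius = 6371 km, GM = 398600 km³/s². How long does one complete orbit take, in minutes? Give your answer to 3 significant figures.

Semi-major axis a = 6371 + 1500 = 7871 km. Period T = 2π√(a³/μ) = 2π√(7871³/398600) = 6949.5 s = 115.83 min.

116 min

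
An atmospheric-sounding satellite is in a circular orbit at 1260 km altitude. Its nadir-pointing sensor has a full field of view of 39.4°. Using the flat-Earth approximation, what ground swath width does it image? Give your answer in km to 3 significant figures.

Half-angle = 39.4°/2 = 19.7°.
Swath width ≈ 2h·tan(θ/2) = 2 × 1260 × tan(19.7°) = 902.3 km.

902 km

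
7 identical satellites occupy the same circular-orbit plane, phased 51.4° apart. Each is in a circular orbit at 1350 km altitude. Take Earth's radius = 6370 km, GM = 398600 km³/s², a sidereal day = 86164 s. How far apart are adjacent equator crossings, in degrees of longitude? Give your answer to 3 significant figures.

Semi-major axis a = 6370 + 1350 = 7720 km. Period T = 2π√(a³/μ) = 2π√(7720³/398600) = 6750.5 s = 112.51 min.
Single-satellite node shift = (6750.5/86164) × 360° = 28.20°.
With 7 satellites evenly phased, successive equator crossings are 28.20/7 = 4.029° apart.

4.03°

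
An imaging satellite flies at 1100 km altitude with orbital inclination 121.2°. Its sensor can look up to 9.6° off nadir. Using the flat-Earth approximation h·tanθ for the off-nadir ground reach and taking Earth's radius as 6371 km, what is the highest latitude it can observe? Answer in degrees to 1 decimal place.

Retrograde orbit: the ground track reaches ±(180° − i) = ±(180 − 121.2) = ±58.8°.
Sensor half-swath on the ground ≈ 1100·tan(9.6°) = 186 km = 1.67° of latitude.
Maximum observable latitude ≈ 58.8 + 1.67 = 60.5°.

60.5°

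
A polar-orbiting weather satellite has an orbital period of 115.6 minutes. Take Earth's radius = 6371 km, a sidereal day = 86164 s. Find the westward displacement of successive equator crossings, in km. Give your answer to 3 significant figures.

3220 km

T = 115.6 min = 6936.0 s.
During one orbit Earth rotates (6936.0 / 86164) × 360° = 28.98°.
At the equator that is 28.98° × (2π·6371/360) km/° = 28.98 × 111.2 = 3222 km.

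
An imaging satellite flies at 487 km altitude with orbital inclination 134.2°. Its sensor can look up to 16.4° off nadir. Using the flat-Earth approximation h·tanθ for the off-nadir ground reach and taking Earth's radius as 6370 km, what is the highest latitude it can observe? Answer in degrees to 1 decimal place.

Retrograde orbit: the ground track reaches ±(180° − i) = ±(180 − 134.2) = ±45.8°.
Sensor half-swath on the ground ≈ 487·tan(16.4°) = 143 km = 1.29° of latitude.
Maximum observable latitude ≈ 45.8 + 1.29 = 47.1°.

47.1°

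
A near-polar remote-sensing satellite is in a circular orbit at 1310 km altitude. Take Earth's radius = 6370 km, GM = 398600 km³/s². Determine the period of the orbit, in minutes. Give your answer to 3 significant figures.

Semi-major axis a = 6370 + 1310 = 7680 km. Period T = 2π√(a³/μ) = 2π√(7680³/398600) = 6698.1 s = 111.64 min.

112 min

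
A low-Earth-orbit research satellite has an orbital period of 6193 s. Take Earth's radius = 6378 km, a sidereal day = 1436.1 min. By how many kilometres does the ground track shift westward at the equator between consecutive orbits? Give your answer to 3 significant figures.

2880 km

During one orbit Earth rotates (6193.0 / 86166) × 360° = 25.87°.
At the equator that is 25.87° × (2π·6378/360) km/° = 25.87 × 111.3 = 2880 km.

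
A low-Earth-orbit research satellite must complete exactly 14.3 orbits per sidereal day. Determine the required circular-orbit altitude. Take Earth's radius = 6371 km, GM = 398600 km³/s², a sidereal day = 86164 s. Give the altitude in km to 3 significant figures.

786 km

Required period T = 86164 / 14.3 = 6025.5 s.
From T = 2π√(a³/μ): a = (μ T²/4π²)^(1/3) = (398600 × 6025.5² / 4π²)^(1/3) = 7157 km.
Altitude h = a − R = 7157 − 6371 = 786 km.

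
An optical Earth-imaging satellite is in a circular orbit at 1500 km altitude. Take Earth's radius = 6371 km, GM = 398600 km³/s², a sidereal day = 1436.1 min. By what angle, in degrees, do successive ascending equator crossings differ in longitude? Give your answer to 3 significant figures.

29.0°

Semi-major axis a = 6371 + 1500 = 7871 km. Period T = 2π√(a³/μ) = 2π√(7871³/398600) = 6949.5 s = 115.83 min.
During one orbit Earth rotates (6949.5 / 86166) × 360° = 29.04°.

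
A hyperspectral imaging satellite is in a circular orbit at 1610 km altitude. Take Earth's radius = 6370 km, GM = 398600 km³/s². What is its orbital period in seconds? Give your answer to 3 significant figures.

Semi-major axis a = 6370 + 1610 = 7980 km. Period T = 2π√(a³/μ) = 2π√(7980³/398600) = 7094.4 s = 118.24 min.

7090 seconds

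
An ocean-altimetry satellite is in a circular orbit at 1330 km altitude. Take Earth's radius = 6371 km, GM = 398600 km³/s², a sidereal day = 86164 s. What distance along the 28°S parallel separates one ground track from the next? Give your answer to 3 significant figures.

2760 km

Semi-major axis a = 6371 + 1330 = 7701 km. Period T = 2π√(a³/μ) = 2π√(7701³/398600) = 6725.6 s = 112.09 min.
Node shift per orbit = (6725.6/86164) × 360° = 28.10°.
Equatorial spacing = 28.10 × 111.2 km/° = 3125 km.
At 28° latitude, spacing = 3125 × cos(28°) = 2759 km.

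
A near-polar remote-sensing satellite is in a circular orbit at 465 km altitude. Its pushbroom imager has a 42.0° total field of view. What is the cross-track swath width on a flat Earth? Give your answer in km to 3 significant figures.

Half-angle = 42.0°/2 = 21°.
Swath width ≈ 2h·tan(θ/2) = 2 × 465 × tan(21°) = 357.0 km.

357 km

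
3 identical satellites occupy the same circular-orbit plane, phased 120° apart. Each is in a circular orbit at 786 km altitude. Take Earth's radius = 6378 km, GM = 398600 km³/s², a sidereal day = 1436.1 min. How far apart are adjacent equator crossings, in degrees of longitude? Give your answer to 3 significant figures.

Semi-major axis a = 6378 + 786 = 7164 km. Period T = 2π√(a³/μ) = 2π√(7164³/398600) = 6034.5 s = 100.58 min.
Single-satellite node shift = (6034.5/86166) × 360° = 25.21°.
With 3 satellites evenly phased, successive equator crossings are 25.21/3 = 8.404° apart.

8.40°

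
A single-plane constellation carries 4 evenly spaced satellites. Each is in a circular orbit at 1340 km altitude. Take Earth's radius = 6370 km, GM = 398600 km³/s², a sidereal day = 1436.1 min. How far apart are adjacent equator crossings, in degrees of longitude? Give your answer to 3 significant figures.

7.04°

Semi-major axis a = 6370 + 1340 = 7710 km. Period T = 2π√(a³/μ) = 2π√(7710³/398600) = 6737.4 s = 112.29 min.
Single-satellite node shift = (6737.4/86166) × 360° = 28.15°.
With 4 satellites evenly phased, successive equator crossings are 28.15/4 = 7.037° apart.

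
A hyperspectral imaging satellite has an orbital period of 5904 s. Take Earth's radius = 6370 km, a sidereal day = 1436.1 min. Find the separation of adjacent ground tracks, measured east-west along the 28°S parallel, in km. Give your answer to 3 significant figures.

2420 km

Node shift per orbit = (5904.0/86166) × 360° = 24.67°.
Equatorial spacing = 24.67 × 111.2 km/° = 2742 km.
At 28° latitude, spacing = 2742 × cos(28°) = 2421 km.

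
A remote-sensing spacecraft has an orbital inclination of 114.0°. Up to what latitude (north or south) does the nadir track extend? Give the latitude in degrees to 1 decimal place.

66.0°

Retrograde orbit: the ground track reaches ±(180° − i) = ±(180 − 114.0) = ±66.0°.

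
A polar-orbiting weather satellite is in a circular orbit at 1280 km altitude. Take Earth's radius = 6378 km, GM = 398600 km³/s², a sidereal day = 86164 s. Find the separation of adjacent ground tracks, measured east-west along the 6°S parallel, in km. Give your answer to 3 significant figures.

Semi-major axis a = 6378 + 1280 = 7658 km. Period T = 2π√(a³/μ) = 2π√(7658³/398600) = 6669.4 s = 111.16 min.
Node shift per orbit = (6669.4/86164) × 360° = 27.87°.
Equatorial spacing = 27.87 × 111.3 km/° = 3102 km.
At 6° latitude, spacing = 3102 × cos(6°) = 3085 km.

3080 km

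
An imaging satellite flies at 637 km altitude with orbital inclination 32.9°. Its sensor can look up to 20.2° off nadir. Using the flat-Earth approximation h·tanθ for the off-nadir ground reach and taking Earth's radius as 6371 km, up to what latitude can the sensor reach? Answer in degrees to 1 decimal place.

35.0°

For a prograde orbit the ground track reaches latitude ±i = ±32.9°.
Sensor half-swath on the ground ≈ 637·tan(20.2°) = 234 km = 2.11° of latitude.
Maximum observable latitude ≈ 32.9 + 2.11 = 35.0°.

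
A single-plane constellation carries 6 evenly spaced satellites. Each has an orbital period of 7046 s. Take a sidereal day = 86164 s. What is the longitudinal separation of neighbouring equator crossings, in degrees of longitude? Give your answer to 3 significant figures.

Single-satellite node shift = (7046.0/86164) × 360° = 29.44°.
With 6 satellites evenly phased, successive equator crossings are 29.44/6 = 4.906° apart.

4.91°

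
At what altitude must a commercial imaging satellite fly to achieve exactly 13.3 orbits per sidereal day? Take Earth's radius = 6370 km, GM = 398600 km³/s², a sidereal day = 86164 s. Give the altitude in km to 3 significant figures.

Required period T = 86164 / 13.3 = 6478.5 s.
From T = 2π√(a³/μ): a = (μ T²/4π²)^(1/3) = (398600 × 6478.5² / 4π²)^(1/3) = 7511 km.
Altitude h = a − R = 7511 − 6370 = 1141 km.

1140 km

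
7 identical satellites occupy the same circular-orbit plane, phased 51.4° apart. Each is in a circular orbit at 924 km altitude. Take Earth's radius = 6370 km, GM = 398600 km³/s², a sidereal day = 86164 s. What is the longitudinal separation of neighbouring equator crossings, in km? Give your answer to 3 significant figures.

411 km

Semi-major axis a = 6370 + 924 = 7294 km. Period T = 2π√(a³/μ) = 2π√(7294³/398600) = 6199.5 s = 103.33 min.
Single-satellite node shift = (6199.5/86164) × 360° = 25.90°.
With 7 satellites evenly phased, successive equator crossings are 25.90/7 = 3.700° apart.
That is 3.700 × 111.2 = 411 km at the equator.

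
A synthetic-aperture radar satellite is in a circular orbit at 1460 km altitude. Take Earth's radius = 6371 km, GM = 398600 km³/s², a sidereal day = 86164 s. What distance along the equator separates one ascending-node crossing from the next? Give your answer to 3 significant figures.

Semi-major axis a = 6371 + 1460 = 7831 km. Period T = 2π√(a³/μ) = 2π√(7831³/398600) = 6896.6 s = 114.94 min.
During one orbit Earth rotates (6896.6 / 86164) × 360° = 28.81°.
At the equator that is 28.81° × (2π·6371/360) km/° = 28.81 × 111.2 = 3204 km.

3200 km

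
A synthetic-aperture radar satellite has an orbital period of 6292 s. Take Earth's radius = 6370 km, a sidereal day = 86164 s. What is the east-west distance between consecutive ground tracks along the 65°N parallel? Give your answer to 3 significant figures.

1240 km

Node shift per orbit = (6292.0/86164) × 360° = 26.29°.
Equatorial spacing = 26.29 × 111.2 km/° = 2923 km.
At 65° latitude, spacing = 2923 × cos(65°) = 1235 km.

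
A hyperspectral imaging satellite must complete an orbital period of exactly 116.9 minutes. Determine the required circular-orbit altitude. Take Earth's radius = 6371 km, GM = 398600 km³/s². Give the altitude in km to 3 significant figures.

T = 116.9 min = 7014.0 s.
From T = 2π√(a³/μ): a = (μ T²/4π²)^(1/3) = (398600 × 7014.0² / 4π²)^(1/3) = 7920 km.
Altitude h = a − R = 7920 − 6371 = 1549 km.

1550 km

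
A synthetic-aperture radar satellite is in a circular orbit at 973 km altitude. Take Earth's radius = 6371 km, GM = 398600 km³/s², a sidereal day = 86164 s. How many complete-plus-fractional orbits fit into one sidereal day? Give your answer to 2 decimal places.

13.76

Semi-major axis a = 6371 + 973 = 7344 km. Period T = 2π√(a³/μ) = 2π√(7344³/398600) = 6263.4 s = 104.39 min.
Orbits per sidereal day = 86164 / 6263.4 = 13.757.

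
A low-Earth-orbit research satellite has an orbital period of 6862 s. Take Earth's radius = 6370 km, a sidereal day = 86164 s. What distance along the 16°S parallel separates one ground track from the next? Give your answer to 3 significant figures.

3060 km

Node shift per orbit = (6862.0/86164) × 360° = 28.67°.
Equatorial spacing = 28.67 × 111.2 km/° = 3187 km.
At 16° latitude, spacing = 3187 × cos(16°) = 3064 km.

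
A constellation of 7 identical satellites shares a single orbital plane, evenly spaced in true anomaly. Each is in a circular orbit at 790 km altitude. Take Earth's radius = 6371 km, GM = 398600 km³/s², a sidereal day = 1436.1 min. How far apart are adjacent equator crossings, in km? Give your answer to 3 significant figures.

400 km

Semi-major axis a = 6371 + 790 = 7161 km. Period T = 2π√(a³/μ) = 2π√(7161³/398600) = 6030.8 s = 100.51 min.
Single-satellite node shift = (6030.8/86166) × 360° = 25.20°.
With 7 satellites evenly phased, successive equator crossings are 25.20/7 = 3.599° apart.
That is 3.599 × 111.2 = 400 km at the equator.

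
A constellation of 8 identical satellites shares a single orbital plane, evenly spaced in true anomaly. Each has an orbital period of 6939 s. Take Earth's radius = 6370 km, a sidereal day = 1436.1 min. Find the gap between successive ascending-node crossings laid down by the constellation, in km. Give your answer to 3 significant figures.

Single-satellite node shift = (6939.0/86166) × 360° = 28.99°.
With 8 satellites evenly phased, successive equator crossings are 28.99/8 = 3.624° apart.
That is 3.624 × 111.2 = 403 km at the equator.

403 km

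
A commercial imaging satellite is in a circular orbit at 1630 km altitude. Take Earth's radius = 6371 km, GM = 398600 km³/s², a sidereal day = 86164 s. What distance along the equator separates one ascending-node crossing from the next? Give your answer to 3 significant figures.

Semi-major axis a = 6371 + 1630 = 8001 km. Period T = 2π√(a³/μ) = 2π√(8001³/398600) = 7122.4 s = 118.71 min.
During one orbit Earth rotates (7122.4 / 86164) × 360° = 29.76°.
At the equator that is 29.76° × (2π·6371/360) km/° = 29.76 × 111.2 = 3309 km.

3310 km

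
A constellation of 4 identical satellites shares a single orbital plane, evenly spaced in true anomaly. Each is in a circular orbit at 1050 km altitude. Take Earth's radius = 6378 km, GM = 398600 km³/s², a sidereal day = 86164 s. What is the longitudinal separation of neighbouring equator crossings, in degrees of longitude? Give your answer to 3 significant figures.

Semi-major axis a = 6378 + 1050 = 7428 km. Period T = 2π√(a³/μ) = 2π√(7428³/398600) = 6371.2 s = 106.19 min.
Single-satellite node shift = (6371.2/86164) × 360° = 26.62°.
With 4 satellites evenly phased, successive equator crossings are 26.62/4 = 6.655° apart.

6.65°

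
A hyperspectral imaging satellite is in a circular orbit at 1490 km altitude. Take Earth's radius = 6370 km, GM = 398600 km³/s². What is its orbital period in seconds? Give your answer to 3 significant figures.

6930 seconds

Semi-major axis a = 6370 + 1490 = 7860 km. Period T = 2π√(a³/μ) = 2π√(7860³/398600) = 6935.0 s = 115.58 min.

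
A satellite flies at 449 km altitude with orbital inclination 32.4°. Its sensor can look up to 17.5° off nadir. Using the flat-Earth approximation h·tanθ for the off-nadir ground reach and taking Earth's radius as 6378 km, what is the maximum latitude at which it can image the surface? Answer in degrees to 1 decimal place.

33.7°

For a prograde orbit the ground track reaches latitude ±i = ±32.4°.
Sensor half-swath on the ground ≈ 449·tan(17.5°) = 142 km = 1.27° of latitude.
Maximum observable latitude ≈ 32.4 + 1.27 = 33.7°.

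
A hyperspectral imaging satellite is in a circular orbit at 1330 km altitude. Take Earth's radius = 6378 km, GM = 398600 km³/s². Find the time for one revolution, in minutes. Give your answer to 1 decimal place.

112.2 min

Semi-major axis a = 6378 + 1330 = 7708 km. Period T = 2π√(a³/μ) = 2π√(7708³/398600) = 6734.8 s = 112.25 min.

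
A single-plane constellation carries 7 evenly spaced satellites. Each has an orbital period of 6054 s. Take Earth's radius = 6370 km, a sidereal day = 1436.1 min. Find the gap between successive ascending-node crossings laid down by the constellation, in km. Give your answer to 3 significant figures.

402 km

Single-satellite node shift = (6054.0/86166) × 360° = 25.29°.
With 7 satellites evenly phased, successive equator crossings are 25.29/7 = 3.613° apart.
That is 3.613 × 111.2 = 402 km at the equator.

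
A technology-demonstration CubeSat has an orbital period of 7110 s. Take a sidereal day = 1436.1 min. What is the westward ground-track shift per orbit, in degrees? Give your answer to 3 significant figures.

29.7°

During one orbit Earth rotates (7110.0 / 86166) × 360° = 29.71°.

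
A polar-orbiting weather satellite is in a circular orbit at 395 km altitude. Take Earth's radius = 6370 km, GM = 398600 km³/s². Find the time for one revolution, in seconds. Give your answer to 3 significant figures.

5540 seconds

Semi-major axis a = 6370 + 395 = 6765 km. Period T = 2π√(a³/μ) = 2π√(6765³/398600) = 5537.5 s = 92.29 min.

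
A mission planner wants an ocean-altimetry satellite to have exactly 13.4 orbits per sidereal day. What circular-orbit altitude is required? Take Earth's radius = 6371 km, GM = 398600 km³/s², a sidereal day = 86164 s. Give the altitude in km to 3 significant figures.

Required period T = 86164 / 13.4 = 6430.1 s.
From T = 2π√(a³/μ): a = (μ T²/4π²)^(1/3) = (398600 × 6430.1² / 4π²)^(1/3) = 7474 km.
Altitude h = a − R = 7474 − 6371 = 1103 km.

1100 km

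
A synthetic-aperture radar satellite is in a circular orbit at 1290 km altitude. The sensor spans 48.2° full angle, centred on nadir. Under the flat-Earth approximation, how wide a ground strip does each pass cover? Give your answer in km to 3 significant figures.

1150 km

Half-angle = 48.2°/2 = 24.1°.
Swath width ≈ 2h·tan(θ/2) = 2 × 1290 × tan(24.1°) = 1154.1 km.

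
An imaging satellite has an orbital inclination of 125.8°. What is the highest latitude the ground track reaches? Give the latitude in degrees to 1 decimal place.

54.2°

Retrograde orbit: the ground track reaches ±(180° − i) = ±(180 − 125.8) = ±54.2°.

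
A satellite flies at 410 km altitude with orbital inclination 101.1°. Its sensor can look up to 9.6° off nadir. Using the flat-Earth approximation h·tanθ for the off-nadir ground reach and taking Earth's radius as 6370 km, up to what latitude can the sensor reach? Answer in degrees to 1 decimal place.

79.5°

Retrograde orbit: the ground track reaches ±(180° − i) = ±(180 − 101.1) = ±78.9°.
Sensor half-swath on the ground ≈ 410·tan(9.6°) = 69 km = 0.62° of latitude.
Maximum observable latitude ≈ 78.9 + 0.62 = 79.5°.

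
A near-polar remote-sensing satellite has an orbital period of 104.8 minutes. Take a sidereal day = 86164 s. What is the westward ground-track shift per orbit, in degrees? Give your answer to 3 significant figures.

T = 104.8 min = 6288.0 s.
During one orbit Earth rotates (6288.0 / 86164) × 360° = 26.27°.

26.3°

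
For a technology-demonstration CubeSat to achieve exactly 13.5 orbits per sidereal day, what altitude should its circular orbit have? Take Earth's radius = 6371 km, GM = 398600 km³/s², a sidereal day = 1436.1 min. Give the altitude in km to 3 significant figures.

1070 km

Required period T = 86166 / 13.5 = 6382.7 s.
From T = 2π√(a³/μ): a = (μ T²/4π²)^(1/3) = (398600 × 6382.7² / 4π²)^(1/3) = 7437 km.
Altitude h = a − R = 7437 − 6371 = 1066 km.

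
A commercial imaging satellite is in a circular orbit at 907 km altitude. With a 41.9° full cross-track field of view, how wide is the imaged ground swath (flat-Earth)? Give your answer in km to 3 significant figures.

695 km

Half-angle = 41.9°/2 = 20.95°.
Swath width ≈ 2h·tan(θ/2) = 2 × 907 × tan(20.95°) = 694.5 km.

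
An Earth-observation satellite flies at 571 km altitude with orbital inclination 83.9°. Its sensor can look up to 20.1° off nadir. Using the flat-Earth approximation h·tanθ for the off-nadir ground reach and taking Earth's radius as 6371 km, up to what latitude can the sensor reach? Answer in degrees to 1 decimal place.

For a prograde orbit the ground track reaches latitude ±i = ±83.9°.
Sensor half-swath on the ground ≈ 571·tan(20.1°) = 209 km = 1.88° of latitude.
Maximum observable latitude ≈ 83.9 + 1.88 = 85.8°.

85.8°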